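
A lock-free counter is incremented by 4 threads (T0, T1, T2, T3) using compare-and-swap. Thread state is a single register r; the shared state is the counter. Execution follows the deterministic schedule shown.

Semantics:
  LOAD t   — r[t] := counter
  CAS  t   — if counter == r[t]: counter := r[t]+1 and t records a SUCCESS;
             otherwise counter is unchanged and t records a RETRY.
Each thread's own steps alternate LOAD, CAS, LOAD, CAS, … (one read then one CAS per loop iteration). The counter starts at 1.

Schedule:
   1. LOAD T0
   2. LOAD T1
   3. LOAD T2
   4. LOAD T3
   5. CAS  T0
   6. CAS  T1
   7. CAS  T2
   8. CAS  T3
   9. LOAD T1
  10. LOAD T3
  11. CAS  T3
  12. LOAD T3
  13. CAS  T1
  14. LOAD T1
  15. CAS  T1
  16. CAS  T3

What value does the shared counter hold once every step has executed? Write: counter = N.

counter = 4

[1] T0.load  rd  (counter 1, T0.r 1)
[2] T1.load  rd  (counter 1, T1.r 1)
[3] T2.load  rd  (counter 1, T2.r 1)
[4] T3.load  rd  (counter 1, T3.r 1)
[5] T0.cas  hit  (counter 2, T0.r 1)
[6] T1.cas  miss  (counter 2, T1.r 1)
[7] T2.cas  miss  (counter 2, T2.r 1)
[8] T3.cas  miss  (counter 2, T3.r 1)
[9] T1.load  rd  (counter 2, T1.r 2)
[10] T3.load  rd  (counter 2, T3.r 2)
[11] T3.cas  hit  (counter 3, T3.r 2)
[12] T3.load  rd  (counter 3, T3.r 3)
[13] T1.cas  miss  (counter 3, T1.r 2)
[14] T1.load  rd  (counter 3, T1.r 3)
[15] T1.cas  hit  (counter 4, T1.r 3)
[16] T3.cas  miss  (counter 4, T3.r 3)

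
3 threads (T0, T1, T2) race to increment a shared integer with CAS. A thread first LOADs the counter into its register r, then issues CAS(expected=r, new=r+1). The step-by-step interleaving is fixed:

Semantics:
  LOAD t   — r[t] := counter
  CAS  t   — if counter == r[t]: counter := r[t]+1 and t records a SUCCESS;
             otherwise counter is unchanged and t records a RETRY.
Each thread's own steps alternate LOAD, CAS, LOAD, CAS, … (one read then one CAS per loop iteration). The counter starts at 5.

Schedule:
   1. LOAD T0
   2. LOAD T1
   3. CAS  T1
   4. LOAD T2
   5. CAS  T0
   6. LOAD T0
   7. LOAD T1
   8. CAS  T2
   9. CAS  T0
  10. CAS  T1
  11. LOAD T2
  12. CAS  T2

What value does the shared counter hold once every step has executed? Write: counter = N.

   1) LOAD T0:  M=5  r_T0=5
   2) LOAD T1:  M=5  r_T1=5
   3) CAS  T1:  M=6  r_T1=5 ✓
   4) LOAD T2:  M=6  r_T2=6
   5) CAS  T0:  M=6  r_T0=5 ✗
   6) LOAD T0:  M=6  r_T0=6
   7) LOAD T1:  M=6  r_T1=6
   8) CAS  T2:  M=7  r_T2=6 ✓
   9) CAS  T0:  M=7  r_T0=6 ✗
  10) CAS  T1:  M=7  r_T1=6 ✗
  11) LOAD T2:  M=7  r_T2=7
  12) CAS  T2:  M=8  r_T2=7 ✓

counter = 8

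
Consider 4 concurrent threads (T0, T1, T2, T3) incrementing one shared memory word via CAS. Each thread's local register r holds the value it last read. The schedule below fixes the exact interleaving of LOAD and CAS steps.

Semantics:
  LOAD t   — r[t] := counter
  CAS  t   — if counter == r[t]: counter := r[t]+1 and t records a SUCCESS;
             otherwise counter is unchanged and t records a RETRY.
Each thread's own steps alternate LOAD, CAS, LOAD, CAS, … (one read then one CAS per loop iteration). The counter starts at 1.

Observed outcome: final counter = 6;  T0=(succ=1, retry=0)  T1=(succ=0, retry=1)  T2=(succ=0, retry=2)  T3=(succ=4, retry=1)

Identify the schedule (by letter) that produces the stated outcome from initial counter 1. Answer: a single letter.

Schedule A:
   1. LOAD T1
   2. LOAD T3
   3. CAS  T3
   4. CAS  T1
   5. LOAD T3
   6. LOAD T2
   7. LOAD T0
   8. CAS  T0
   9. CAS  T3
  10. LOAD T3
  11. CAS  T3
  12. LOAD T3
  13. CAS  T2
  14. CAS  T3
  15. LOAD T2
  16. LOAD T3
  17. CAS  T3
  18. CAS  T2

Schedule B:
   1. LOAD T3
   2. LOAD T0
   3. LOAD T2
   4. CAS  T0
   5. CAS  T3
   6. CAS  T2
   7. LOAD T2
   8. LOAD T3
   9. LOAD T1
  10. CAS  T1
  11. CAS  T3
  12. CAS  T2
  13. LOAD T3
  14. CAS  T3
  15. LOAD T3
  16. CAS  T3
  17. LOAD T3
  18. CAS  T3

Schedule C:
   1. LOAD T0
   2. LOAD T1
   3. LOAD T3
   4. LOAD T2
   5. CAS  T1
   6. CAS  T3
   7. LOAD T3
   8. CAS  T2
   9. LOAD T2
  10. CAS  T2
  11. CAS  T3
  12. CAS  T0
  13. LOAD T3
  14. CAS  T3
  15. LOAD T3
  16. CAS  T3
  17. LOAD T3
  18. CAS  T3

A

Tracing schedule A:
#1 T1 reads 1
#2 T3 reads 1
#3 T3 CAS(1→2) writes; counter now 2
#4 T1 CAS(1→2) fails; counter now 2
#5 T3 reads 2
#6 T2 reads 2
#7 T0 reads 2
#8 T0 CAS(2→3) writes; counter now 3
#9 T3 CAS(2→3) fails; counter now 3
#10 T3 reads 3
#11 T3 CAS(3→4) writes; counter now 4
#12 T3 reads 4
#13 T2 CAS(2→3) fails; counter now 4
#14 T3 CAS(4→5) writes; counter now 5
#15 T2 reads 5
#16 T3 reads 5
#17 T3 CAS(5→6) writes; counter now 6
#18 T2 CAS(5→6) fails; counter now 6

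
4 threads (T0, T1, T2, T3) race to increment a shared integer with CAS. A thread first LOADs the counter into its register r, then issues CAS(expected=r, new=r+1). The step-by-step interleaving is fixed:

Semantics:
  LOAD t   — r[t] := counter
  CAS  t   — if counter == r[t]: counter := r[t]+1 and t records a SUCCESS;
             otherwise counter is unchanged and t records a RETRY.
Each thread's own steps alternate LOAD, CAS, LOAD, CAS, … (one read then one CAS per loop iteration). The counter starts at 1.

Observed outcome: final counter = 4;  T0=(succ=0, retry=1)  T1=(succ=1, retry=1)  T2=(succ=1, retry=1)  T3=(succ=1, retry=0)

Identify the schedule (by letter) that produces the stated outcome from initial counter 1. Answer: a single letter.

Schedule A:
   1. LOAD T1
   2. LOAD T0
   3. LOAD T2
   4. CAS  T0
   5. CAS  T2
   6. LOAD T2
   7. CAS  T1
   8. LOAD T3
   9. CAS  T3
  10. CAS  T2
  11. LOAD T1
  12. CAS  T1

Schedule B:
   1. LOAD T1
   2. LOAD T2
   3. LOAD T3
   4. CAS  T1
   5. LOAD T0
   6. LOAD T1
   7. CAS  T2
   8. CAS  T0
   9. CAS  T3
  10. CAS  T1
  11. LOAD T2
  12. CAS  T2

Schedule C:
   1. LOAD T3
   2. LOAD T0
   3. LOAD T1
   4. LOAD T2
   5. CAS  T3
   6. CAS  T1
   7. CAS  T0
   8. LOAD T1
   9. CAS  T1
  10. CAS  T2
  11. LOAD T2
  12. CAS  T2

C

Simulating candidate C:
step 1: T3 LOAD ⇒ load; ctr=1 reg=1
step 2: T0 LOAD ⇒ load; ctr=1 reg=1
step 3: T1 LOAD ⇒ load; ctr=1 reg=1
step 4: T2 LOAD ⇒ load; ctr=1 reg=1
step 5: T3 CAS ⇒ ok; ctr=2 reg=1
step 6: T1 CAS ⇒ retry; ctr=2 reg=1
step 7: T0 CAS ⇒ retry; ctr=2 reg=1
step 8: T1 LOAD ⇒ load; ctr=2 reg=2
step 9: T1 CAS ⇒ ok; ctr=3 reg=2
step 10: T2 CAS ⇒ retry; ctr=3 reg=1
step 11: T2 LOAD ⇒ load; ctr=3 reg=3
step 12: T2 CAS ⇒ ok; ctr=4 reg=3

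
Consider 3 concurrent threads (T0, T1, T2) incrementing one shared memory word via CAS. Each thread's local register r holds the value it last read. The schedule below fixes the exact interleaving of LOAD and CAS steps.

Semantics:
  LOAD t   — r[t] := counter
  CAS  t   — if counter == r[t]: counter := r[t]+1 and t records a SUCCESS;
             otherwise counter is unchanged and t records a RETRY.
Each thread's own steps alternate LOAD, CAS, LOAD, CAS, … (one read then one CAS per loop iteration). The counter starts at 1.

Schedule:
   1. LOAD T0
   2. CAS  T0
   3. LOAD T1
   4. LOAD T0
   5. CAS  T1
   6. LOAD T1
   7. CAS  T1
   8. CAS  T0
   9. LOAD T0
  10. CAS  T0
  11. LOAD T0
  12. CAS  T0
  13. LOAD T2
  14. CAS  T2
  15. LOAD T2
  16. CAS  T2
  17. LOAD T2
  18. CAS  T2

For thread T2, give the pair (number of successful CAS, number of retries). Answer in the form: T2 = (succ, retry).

1. LOAD T0 → mem=1 r[T0]=1 [LOAD]
2. CAS T0 → mem=2 r[T0]=1 [OK]
3. LOAD T1 → mem=2 r[T1]=2 [LOAD]
4. LOAD T0 → mem=2 r[T0]=2 [LOAD]
5. CAS T1 → mem=3 r[T1]=2 [OK]
6. LOAD T1 → mem=3 r[T1]=3 [LOAD]
7. CAS T1 → mem=4 r[T1]=3 [OK]
8. CAS T0 → mem=4 r[T0]=2 [RETRY]
9. LOAD T0 → mem=4 r[T0]=4 [LOAD]
10. CAS T0 → mem=5 r[T0]=4 [OK]
11. LOAD T0 → mem=5 r[T0]=5 [LOAD]
12. CAS T0 → mem=6 r[T0]=5 [OK]
13. LOAD T2 → mem=6 r[T2]=6 [LOAD]
14. CAS T2 → mem=7 r[T2]=6 [OK]
15. LOAD T2 → mem=7 r[T2]=7 [LOAD]
16. CAS T2 → mem=8 r[T2]=7 [OK]
17. LOAD T2 → mem=8 r[T2]=8 [LOAD]
18. CAS T2 → mem=9 r[T2]=8 [OK]

T2 = (3, 0)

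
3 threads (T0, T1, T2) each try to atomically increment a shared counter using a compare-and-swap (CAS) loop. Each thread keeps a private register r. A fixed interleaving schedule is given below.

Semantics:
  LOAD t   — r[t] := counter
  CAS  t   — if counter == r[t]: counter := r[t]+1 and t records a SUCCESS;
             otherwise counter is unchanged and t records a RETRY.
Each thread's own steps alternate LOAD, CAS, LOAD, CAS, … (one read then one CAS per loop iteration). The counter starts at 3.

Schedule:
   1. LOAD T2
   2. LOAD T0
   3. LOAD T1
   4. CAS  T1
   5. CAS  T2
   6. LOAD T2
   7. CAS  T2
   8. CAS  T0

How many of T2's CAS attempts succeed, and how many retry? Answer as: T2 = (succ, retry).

#1 T2 reads 3
#2 T0 reads 3
#3 T1 reads 3
#4 T1 CAS(3→4) writes; counter now 4
#5 T2 CAS(3→4) fails; counter now 4
#6 T2 reads 4
#7 T2 CAS(4→5) writes; counter now 5
#8 T0 CAS(3→4) fails; counter now 5

T2 = (1, 1)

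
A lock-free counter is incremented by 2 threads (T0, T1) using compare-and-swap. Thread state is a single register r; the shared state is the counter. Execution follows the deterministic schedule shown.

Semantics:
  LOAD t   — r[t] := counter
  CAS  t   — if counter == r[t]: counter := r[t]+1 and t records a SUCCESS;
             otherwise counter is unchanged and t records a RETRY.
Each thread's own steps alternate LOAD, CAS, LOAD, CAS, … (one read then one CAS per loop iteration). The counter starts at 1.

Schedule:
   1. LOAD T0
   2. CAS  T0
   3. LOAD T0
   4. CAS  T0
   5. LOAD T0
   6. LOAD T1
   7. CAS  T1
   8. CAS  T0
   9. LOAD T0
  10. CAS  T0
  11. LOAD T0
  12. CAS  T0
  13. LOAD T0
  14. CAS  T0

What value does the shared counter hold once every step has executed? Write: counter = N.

counter = 7

#1 T0 reads 1
#2 T0 CAS(1→2) writes; counter now 2
#3 T0 reads 2
#4 T0 CAS(2→3) writes; counter now 3
#5 T0 reads 3
#6 T1 reads 3
#7 T1 CAS(3→4) writes; counter now 4
#8 T0 CAS(3→4) fails; counter now 4
#9 T0 reads 4
#10 T0 CAS(4→5) writes; counter now 5
#11 T0 reads 5
#12 T0 CAS(5→6) writes; counter now 6
#13 T0 reads 6
#14 T0 CAS(6→7) writes; counter now 7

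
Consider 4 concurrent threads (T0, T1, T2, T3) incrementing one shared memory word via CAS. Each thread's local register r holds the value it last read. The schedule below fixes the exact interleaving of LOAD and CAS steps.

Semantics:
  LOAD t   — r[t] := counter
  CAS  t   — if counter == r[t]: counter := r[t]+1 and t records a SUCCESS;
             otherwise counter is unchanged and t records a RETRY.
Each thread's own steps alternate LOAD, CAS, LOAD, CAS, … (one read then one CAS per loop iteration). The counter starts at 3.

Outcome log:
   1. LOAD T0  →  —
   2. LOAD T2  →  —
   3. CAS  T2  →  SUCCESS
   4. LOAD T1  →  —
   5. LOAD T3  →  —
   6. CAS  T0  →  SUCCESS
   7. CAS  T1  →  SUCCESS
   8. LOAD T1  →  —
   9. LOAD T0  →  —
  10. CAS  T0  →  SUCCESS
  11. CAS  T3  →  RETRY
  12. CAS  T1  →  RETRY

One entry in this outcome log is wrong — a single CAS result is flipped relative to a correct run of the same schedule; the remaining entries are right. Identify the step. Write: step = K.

step = 6

Re-executing:
1. LOAD T0 → mem=3 r[T0]=3 [LOAD]
2. LOAD T2 → mem=3 r[T2]=3 [LOAD]
3. CAS T2 → mem=4 r[T2]=3 [OK]
4. LOAD T1 → mem=4 r[T1]=4 [LOAD]
5. LOAD T3 → mem=4 r[T3]=4 [LOAD]
6. CAS T0 → mem=4 r[T0]=3 [RETRY]
7. CAS T1 → mem=5 r[T1]=4 [OK]
8. LOAD T1 → mem=5 r[T1]=5 [LOAD]
9. LOAD T0 → mem=5 r[T0]=5 [LOAD]
10. CAS T0 → mem=6 r[T0]=5 [OK]
11. CAS T3 → mem=6 r[T3]=4 [RETRY]
12. CAS T1 → mem=6 r[T1]=5 [RETRY]
Mismatch at 6.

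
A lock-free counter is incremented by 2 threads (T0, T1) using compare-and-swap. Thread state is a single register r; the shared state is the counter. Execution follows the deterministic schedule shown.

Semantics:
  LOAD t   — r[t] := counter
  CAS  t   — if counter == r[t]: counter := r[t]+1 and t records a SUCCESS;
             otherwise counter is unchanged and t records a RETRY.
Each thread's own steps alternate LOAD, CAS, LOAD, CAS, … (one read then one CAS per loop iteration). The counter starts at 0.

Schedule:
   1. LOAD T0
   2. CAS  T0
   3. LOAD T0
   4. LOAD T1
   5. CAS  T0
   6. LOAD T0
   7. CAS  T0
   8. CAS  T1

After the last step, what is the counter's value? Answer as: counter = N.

T0 LOAD — after: cnt=0, r=0 — load
T0 CAS — after: cnt=1, r=0 — ok
T0 LOAD — after: cnt=1, r=1 — load
T1 LOAD — after: cnt=1, r=1 — load
T0 CAS — after: cnt=2, r=1 — ok
T0 LOAD — after: cnt=2, r=2 — load
T0 CAS — after: cnt=3, r=2 — ok
T1 CAS — after: cnt=3, r=1 — retry

counter = 3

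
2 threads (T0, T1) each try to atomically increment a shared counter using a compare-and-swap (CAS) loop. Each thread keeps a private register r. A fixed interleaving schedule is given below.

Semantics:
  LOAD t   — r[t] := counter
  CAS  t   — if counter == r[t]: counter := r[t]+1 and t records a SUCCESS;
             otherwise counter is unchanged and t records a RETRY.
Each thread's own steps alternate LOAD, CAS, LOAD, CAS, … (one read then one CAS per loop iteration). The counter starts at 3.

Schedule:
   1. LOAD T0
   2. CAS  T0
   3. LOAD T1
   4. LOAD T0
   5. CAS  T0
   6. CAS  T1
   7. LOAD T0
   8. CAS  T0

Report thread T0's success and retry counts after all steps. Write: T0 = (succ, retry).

T0 = (3, 0)

1. LOAD T0 → mem=3 r[T0]=3 [LOAD]
2. CAS T0 → mem=4 r[T0]=3 [OK]
3. LOAD T1 → mem=4 r[T1]=4 [LOAD]
4. LOAD T0 → mem=4 r[T0]=4 [LOAD]
5. CAS T0 → mem=5 r[T0]=4 [OK]
6. CAS T1 → mem=5 r[T1]=4 [RETRY]
7. LOAD T0 → mem=5 r[T0]=5 [LOAD]
8. CAS T0 → mem=6 r[T0]=5 [OK]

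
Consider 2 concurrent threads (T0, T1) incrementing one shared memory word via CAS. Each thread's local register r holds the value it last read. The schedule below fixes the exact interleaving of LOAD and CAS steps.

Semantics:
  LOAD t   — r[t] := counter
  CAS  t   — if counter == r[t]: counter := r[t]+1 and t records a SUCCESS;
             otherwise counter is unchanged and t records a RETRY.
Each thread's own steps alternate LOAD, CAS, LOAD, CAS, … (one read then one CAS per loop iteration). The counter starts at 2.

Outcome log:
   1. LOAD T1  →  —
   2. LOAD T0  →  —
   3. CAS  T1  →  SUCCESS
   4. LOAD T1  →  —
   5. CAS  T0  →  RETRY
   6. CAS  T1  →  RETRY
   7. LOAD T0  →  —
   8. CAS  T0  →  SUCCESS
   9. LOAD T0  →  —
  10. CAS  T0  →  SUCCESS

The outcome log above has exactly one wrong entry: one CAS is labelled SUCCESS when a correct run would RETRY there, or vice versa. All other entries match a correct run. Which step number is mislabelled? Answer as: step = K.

step = 6

Re-executing:
T1 LOAD — after: cnt=2, r=2 — load
T0 LOAD — after: cnt=2, r=2 — load
T1 CAS — after: cnt=3, r=2 — ok
T1 LOAD — after: cnt=3, r=3 — load
T0 CAS — after: cnt=3, r=2 — retry
T1 CAS — after: cnt=4, r=3 — ok
T0 LOAD — after: cnt=4, r=4 — load
T0 CAS — after: cnt=5, r=4 — ok
T0 LOAD — after: cnt=5, r=5 — load
T0 CAS — after: cnt=6, r=5 — ok
Mismatch at 6.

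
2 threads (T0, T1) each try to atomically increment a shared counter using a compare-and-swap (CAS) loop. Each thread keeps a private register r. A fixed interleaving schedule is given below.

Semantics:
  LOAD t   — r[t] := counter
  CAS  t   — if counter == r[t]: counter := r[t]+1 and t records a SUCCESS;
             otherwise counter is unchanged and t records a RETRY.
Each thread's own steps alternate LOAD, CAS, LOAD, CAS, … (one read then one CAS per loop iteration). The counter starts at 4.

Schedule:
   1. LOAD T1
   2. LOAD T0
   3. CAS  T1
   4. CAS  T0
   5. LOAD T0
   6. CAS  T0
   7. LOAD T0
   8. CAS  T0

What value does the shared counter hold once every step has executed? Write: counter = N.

counter = 7

step 1: T1 LOAD ⇒ load; ctr=4 reg=4
step 2: T0 LOAD ⇒ load; ctr=4 reg=4
step 3: T1 CAS ⇒ ok; ctr=5 reg=4
step 4: T0 CAS ⇒ retry; ctr=5 reg=4
step 5: T0 LOAD ⇒ load; ctr=5 reg=5
step 6: T0 CAS ⇒ ok; ctr=6 reg=5
step 7: T0 LOAD ⇒ load; ctr=6 reg=6
step 8: T0 CAS ⇒ ok; ctr=7 reg=6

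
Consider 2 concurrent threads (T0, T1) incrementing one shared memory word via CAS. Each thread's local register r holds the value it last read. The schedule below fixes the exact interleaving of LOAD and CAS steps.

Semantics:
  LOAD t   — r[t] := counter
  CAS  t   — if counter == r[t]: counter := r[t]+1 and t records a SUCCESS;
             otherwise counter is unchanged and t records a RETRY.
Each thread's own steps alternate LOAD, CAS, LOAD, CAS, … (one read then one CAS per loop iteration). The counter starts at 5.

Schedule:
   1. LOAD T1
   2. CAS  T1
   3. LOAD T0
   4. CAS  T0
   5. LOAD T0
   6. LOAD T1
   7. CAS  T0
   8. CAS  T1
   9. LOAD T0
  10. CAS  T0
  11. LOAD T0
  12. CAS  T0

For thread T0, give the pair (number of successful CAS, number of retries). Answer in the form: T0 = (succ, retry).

T0 = (4, 0)

step 1: T1 LOAD ⇒ load; ctr=5 reg=5
step 2: T1 CAS ⇒ ok; ctr=6 reg=5
step 3: T0 LOAD ⇒ load; ctr=6 reg=6
step 4: T0 CAS ⇒ ok; ctr=7 reg=6
step 5: T0 LOAD ⇒ load; ctr=7 reg=7
step 6: T1 LOAD ⇒ load; ctr=7 reg=7
step 7: T0 CAS ⇒ ok; ctr=8 reg=7
step 8: T1 CAS ⇒ retry; ctr=8 reg=7
step 9: T0 LOAD ⇒ load; ctr=8 reg=8
step 10: T0 CAS ⇒ ok; ctr=9 reg=8
step 11: T0 LOAD ⇒ load; ctr=9 reg=9
step 12: T0 CAS ⇒ ok; ctr=10 reg=9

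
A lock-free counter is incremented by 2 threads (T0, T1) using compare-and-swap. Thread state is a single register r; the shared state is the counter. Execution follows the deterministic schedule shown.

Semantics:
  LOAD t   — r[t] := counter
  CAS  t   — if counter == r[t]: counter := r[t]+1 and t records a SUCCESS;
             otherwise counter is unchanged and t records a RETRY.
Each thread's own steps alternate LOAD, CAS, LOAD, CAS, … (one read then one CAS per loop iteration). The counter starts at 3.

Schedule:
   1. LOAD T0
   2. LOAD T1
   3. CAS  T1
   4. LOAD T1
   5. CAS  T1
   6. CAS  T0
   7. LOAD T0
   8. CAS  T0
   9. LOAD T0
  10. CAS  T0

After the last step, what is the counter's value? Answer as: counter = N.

step 1: T0 LOAD ⇒ load; ctr=3 reg=3
step 2: T1 LOAD ⇒ load; ctr=3 reg=3
step 3: T1 CAS ⇒ ok; ctr=4 reg=3
step 4: T1 LOAD ⇒ load; ctr=4 reg=4
step 5: T1 CAS ⇒ ok; ctr=5 reg=4
step 6: T0 CAS ⇒ retry; ctr=5 reg=3
step 7: T0 LOAD ⇒ load; ctr=5 reg=5
step 8: T0 CAS ⇒ ok; ctr=6 reg=5
step 9: T0 LOAD ⇒ load; ctr=6 reg=6
step 10: T0 CAS ⇒ ok; ctr=7 reg=6

counter = 7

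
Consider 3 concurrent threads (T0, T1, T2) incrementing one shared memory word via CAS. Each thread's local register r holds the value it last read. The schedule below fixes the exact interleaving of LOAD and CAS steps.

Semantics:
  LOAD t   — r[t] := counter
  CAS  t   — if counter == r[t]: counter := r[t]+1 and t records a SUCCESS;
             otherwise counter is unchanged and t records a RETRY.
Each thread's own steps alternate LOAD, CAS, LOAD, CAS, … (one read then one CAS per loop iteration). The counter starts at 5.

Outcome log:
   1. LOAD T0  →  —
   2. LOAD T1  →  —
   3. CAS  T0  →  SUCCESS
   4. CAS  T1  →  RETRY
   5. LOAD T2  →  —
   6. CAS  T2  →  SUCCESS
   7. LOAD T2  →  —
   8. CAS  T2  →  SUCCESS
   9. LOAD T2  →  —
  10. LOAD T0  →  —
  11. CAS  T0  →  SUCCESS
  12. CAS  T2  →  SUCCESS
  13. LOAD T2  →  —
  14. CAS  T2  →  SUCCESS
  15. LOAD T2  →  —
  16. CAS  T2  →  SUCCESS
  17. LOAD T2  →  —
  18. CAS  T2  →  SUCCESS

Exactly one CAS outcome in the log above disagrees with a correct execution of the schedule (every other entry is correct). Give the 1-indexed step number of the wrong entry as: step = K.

step = 12

Correct run:
T0 LOAD — after: cnt=5, r=5 — load
T1 LOAD — after: cnt=5, r=5 — load
T0 CAS — after: cnt=6, r=5 — ok
T1 CAS — after: cnt=6, r=5 — retry
T2 LOAD — after: cnt=6, r=6 — load
T2 CAS — after: cnt=7, r=6 — ok
T2 LOAD — after: cnt=7, r=7 — load
T2 CAS — after: cnt=8, r=7 — ok
T2 LOAD — after: cnt=8, r=8 — load
T0 LOAD — after: cnt=8, r=8 — load
T0 CAS — after: cnt=9, r=8 — ok
T2 CAS — after: cnt=9, r=8 — retry
T2 LOAD — after: cnt=9, r=9 — load
T2 CAS — after: cnt=10, r=9 — ok
T2 LOAD — after: cnt=10, r=10 — load
T2 CAS — after: cnt=11, r=10 — ok
T2 LOAD — after: cnt=11, r=11 — load
T2 CAS — after: cnt=12, r=11 — ok
Log disagrees first at step 12.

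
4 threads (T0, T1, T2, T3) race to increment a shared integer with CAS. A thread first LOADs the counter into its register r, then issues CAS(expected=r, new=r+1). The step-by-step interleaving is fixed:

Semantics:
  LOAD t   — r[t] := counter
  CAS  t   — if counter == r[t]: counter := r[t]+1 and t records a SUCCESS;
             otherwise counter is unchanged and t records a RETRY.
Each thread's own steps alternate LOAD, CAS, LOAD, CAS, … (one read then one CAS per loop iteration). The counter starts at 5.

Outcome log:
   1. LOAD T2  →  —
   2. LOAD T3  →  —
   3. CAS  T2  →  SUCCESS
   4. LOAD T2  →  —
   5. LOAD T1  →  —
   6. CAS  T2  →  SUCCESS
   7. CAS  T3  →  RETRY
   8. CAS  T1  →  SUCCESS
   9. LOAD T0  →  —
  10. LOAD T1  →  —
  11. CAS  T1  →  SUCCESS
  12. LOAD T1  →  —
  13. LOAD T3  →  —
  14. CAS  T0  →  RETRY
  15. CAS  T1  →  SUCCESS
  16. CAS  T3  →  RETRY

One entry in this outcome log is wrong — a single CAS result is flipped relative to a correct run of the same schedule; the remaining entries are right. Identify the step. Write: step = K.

Reference trace:
1. LOAD T2 → mem=5 r[T2]=5 [LOAD]
2. LOAD T3 → mem=5 r[T3]=5 [LOAD]
3. CAS T2 → mem=6 r[T2]=5 [OK]
4. LOAD T2 → mem=6 r[T2]=6 [LOAD]
5. LOAD T1 → mem=6 r[T1]=6 [LOAD]
6. CAS T2 → mem=7 r[T2]=6 [OK]
7. CAS T3 → mem=7 r[T3]=5 [RETRY]
8. CAS T1 → mem=7 r[T1]=6 [RETRY]
9. LOAD T0 → mem=7 r[T0]=7 [LOAD]
10. LOAD T1 → mem=7 r[T1]=7 [LOAD]
11. CAS T1 → mem=8 r[T1]=7 [OK]
12. LOAD T1 → mem=8 r[T1]=8 [LOAD]
13. LOAD T3 → mem=8 r[T3]=8 [LOAD]
14. CAS T0 → mem=8 r[T0]=7 [RETRY]
15. CAS T1 → mem=9 r[T1]=8 [OK]
16. CAS T3 → mem=9 r[T3]=8 [RETRY]
Log disagrees first at step 8.

step = 8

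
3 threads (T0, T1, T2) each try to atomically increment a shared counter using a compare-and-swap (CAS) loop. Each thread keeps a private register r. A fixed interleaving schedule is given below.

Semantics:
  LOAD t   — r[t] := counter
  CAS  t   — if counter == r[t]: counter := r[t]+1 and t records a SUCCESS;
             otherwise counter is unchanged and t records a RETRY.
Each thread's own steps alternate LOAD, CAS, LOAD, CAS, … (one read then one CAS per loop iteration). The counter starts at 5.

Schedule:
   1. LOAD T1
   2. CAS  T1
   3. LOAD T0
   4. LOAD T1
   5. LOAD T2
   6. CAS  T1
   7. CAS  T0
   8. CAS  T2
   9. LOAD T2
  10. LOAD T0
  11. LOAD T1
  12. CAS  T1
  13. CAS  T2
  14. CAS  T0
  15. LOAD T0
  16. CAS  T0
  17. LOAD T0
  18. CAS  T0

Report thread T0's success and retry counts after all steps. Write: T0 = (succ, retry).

T0 = (2, 2)

#1 T1 reads 5
#2 T1 CAS(5→6) writes; counter now 6
#3 T0 reads 6
#4 T1 reads 6
#5 T2 reads 6
#6 T1 CAS(6→7) writes; counter now 7
#7 T0 CAS(6→7) fails; counter now 7
#8 T2 CAS(6→7) fails; counter now 7
#9 T2 reads 7
#10 T0 reads 7
#11 T1 reads 7
#12 T1 CAS(7→8) writes; counter now 8
#13 T2 CAS(7→8) fails; counter now 8
#14 T0 CAS(7→8) fails; counter now 8
#15 T0 reads 8
#16 T0 CAS(8→9) writes; counter now 9
#17 T0 reads 9
#18 T0 CAS(9→10) writes; counter now 10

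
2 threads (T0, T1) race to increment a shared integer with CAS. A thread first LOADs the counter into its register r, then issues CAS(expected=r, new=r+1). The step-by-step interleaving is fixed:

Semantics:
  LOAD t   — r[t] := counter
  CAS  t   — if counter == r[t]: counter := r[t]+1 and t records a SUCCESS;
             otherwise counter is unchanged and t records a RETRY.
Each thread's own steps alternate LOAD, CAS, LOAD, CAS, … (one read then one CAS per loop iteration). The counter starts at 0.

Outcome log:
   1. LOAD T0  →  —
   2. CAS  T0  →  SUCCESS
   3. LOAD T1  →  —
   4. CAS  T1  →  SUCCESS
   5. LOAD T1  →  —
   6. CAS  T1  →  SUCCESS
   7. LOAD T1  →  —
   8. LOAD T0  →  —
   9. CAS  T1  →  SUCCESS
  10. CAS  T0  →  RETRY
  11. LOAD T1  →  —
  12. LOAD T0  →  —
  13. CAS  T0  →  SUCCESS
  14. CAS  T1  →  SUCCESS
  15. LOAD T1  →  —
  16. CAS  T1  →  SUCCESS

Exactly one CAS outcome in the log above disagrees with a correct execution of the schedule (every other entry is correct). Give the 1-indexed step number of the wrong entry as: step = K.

step = 14

Correct run:
1. LOAD T0 → mem=0 r[T0]=0 [LOAD]
2. CAS T0 → mem=1 r[T0]=0 [OK]
3. LOAD T1 → mem=1 r[T1]=1 [LOAD]
4. CAS T1 → mem=2 r[T1]=1 [OK]
5. LOAD T1 → mem=2 r[T1]=2 [LOAD]
6. CAS T1 → mem=3 r[T1]=2 [OK]
7. LOAD T1 → mem=3 r[T1]=3 [LOAD]
8. LOAD T0 → mem=3 r[T0]=3 [LOAD]
9. CAS T1 → mem=4 r[T1]=3 [OK]
10. CAS T0 → mem=4 r[T0]=3 [RETRY]
11. LOAD T1 → mem=4 r[T1]=4 [LOAD]
12. LOAD T0 → mem=4 r[T0]=4 [LOAD]
13. CAS T0 → mem=5 r[T0]=4 [OK]
14. CAS T1 → mem=5 r[T1]=4 [RETRY]
15. LOAD T1 → mem=5 r[T1]=5 [LOAD]
16. CAS T1 → mem=6 r[T1]=5 [OK]
Flip is step 14.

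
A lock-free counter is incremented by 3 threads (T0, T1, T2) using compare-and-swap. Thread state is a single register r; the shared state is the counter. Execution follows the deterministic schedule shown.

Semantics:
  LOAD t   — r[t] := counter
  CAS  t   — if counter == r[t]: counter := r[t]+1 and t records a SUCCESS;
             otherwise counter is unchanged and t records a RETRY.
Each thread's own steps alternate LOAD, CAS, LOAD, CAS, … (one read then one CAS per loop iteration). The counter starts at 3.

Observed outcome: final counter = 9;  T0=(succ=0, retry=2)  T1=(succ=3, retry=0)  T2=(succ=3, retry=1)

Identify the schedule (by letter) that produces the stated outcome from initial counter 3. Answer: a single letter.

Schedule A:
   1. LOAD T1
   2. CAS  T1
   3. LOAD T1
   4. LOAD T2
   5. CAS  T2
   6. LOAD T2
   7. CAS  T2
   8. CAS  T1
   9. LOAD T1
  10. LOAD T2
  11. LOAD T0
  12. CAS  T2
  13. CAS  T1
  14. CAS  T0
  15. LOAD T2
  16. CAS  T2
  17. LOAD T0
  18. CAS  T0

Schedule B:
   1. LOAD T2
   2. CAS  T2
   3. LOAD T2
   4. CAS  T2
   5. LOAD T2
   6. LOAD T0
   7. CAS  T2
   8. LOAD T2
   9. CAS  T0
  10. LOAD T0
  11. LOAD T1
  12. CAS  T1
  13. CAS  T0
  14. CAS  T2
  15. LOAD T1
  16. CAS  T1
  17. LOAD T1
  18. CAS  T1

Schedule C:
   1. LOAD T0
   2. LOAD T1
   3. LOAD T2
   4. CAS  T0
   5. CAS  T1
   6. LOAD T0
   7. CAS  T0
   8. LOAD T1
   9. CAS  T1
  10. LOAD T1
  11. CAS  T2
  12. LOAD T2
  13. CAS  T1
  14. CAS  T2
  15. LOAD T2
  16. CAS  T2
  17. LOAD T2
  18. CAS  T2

B

Run B:
[1] T2.load  rd  (counter 3, T2.r 3)
[2] T2.cas  hit  (counter 4, T2.r 3)
[3] T2.load  rd  (counter 4, T2.r 4)
[4] T2.cas  hit  (counter 5, T2.r 4)
[5] T2.load  rd  (counter 5, T2.r 5)
[6] T0.load  rd  (counter 5, T0.r 5)
[7] T2.cas  hit  (counter 6, T2.r 5)
[8] T2.load  rd  (counter 6, T2.r 6)
[9] T0.cas  miss  (counter 6, T0.r 5)
[10] T0.load  rd  (counter 6, T0.r 6)
[11] T1.load  rd  (counter 6, T1.r 6)
[12] T1.cas  hit  (counter 7, T1.r 6)
[13] T0.cas  miss  (counter 7, T0.r 6)
[14] T2.cas  miss  (counter 7, T2.r 6)
[15] T1.load  rd  (counter 7, T1.r 7)
[16] T1.cas  hit  (counter 8, T1.r 7)
[17] T1.load  rd  (counter 8, T1.r 8)
[18] T1.cas  hit  (counter 9, T1.r 8)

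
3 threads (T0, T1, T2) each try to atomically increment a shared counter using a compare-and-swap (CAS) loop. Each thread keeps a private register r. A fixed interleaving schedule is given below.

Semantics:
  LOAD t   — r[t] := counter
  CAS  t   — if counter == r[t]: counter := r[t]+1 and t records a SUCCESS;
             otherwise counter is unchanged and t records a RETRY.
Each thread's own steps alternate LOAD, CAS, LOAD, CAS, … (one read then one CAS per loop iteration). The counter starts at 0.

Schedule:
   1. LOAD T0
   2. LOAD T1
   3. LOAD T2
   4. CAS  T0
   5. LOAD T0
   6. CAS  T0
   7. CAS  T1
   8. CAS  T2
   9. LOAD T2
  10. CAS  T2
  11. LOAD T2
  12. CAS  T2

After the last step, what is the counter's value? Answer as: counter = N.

counter = 4

#1 T0 reads 0
#2 T1 reads 0
#3 T2 reads 0
#4 T0 CAS(0→1) writes; counter now 1
#5 T0 reads 1
#6 T0 CAS(1→2) writes; counter now 2
#7 T1 CAS(0→1) fails; counter now 2
#8 T2 CAS(0→1) fails; counter now 2
#9 T2 reads 2
#10 T2 CAS(2→3) writes; counter now 3
#11 T2 reads 3
#12 T2 CAS(3→4) writes; counter now 4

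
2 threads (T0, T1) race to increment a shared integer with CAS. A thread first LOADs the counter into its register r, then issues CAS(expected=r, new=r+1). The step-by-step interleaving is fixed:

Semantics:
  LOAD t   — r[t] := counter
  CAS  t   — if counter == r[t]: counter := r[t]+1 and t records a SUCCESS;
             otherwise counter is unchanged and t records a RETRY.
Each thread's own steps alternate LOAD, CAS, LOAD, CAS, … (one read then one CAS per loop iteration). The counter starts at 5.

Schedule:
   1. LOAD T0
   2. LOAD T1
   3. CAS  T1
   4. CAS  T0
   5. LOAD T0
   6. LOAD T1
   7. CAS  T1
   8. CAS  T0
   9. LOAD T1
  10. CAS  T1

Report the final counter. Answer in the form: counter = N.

counter = 8

#1 T0 reads 5
#2 T1 reads 5
#3 T1 CAS(5→6) writes; counter now 6
#4 T0 CAS(5→6) fails; counter now 6
#5 T0 reads 6
#6 T1 reads 6
#7 T1 CAS(6→7) writes; counter now 7
#8 T0 CAS(6→7) fails; counter now 7
#9 T1 reads 7
#10 T1 CAS(7→8) writes; counter now 8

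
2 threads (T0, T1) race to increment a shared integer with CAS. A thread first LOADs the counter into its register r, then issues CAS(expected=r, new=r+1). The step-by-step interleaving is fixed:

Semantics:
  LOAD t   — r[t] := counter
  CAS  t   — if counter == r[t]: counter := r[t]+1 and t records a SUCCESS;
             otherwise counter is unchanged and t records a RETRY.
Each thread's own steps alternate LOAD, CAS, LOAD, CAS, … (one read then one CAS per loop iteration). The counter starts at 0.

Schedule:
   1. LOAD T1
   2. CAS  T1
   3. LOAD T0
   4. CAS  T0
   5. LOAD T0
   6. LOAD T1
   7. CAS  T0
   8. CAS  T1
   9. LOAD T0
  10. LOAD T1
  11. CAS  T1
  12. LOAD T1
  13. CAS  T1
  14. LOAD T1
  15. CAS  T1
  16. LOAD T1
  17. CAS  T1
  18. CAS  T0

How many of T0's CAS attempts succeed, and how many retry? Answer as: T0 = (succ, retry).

T0 = (2, 1)

#1 T1 reads 0
#2 T1 CAS(0→1) writes; counter now 1
#3 T0 reads 1
#4 T0 CAS(1→2) writes; counter now 2
#5 T0 reads 2
#6 T1 reads 2
#7 T0 CAS(2→3) writes; counter now 3
#8 T1 CAS(2→3) fails; counter now 3
#9 T0 reads 3
#10 T1 reads 3
#11 T1 CAS(3→4) writes; counter now 4
#12 T1 reads 4
#13 T1 CAS(4→5) writes; counter now 5
#14 T1 reads 5
#15 T1 CAS(5→6) writes; counter now 6
#16 T1 reads 6
#17 T1 CAS(6→7) writes; counter now 7
#18 T0 CAS(3→4) fails; counter now 7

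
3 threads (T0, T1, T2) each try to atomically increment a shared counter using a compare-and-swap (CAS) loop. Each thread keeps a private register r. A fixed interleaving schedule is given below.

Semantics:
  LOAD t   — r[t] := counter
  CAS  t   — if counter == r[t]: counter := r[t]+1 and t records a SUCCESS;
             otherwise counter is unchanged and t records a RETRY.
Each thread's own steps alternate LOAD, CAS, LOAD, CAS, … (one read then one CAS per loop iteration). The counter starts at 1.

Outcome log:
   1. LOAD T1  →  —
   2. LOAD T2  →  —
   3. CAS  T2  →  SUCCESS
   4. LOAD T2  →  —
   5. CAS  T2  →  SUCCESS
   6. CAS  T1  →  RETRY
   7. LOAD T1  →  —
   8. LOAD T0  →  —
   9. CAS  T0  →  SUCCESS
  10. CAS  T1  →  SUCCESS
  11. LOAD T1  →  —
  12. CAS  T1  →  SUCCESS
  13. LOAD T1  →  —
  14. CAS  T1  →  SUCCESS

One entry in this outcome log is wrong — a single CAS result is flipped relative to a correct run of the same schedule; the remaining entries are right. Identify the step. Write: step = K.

Reference trace:
[1] T1.load  rd  (counter 1, T1.r 1)
[2] T2.load  rd  (counter 1, T2.r 1)
[3] T2.cas  hit  (counter 2, T2.r 1)
[4] T2.load  rd  (counter 2, T2.r 2)
[5] T2.cas  hit  (counter 3, T2.r 2)
[6] T1.cas  miss  (counter 3, T1.r 1)
[7] T1.load  rd  (counter 3, T1.r 3)
[8] T0.load  rd  (counter 3, T0.r 3)
[9] T0.cas  hit  (counter 4, T0.r 3)
[10] T1.cas  miss  (counter 4, T1.r 3)
[11] T1.load  rd  (counter 4, T1.r 4)
[12] T1.cas  hit  (counter 5, T1.r 4)
[13] T1.load  rd  (counter 5, T1.r 5)
[14] T1.cas  hit  (counter 6, T1.r 5)
Log disagrees first at step 10.

step = 10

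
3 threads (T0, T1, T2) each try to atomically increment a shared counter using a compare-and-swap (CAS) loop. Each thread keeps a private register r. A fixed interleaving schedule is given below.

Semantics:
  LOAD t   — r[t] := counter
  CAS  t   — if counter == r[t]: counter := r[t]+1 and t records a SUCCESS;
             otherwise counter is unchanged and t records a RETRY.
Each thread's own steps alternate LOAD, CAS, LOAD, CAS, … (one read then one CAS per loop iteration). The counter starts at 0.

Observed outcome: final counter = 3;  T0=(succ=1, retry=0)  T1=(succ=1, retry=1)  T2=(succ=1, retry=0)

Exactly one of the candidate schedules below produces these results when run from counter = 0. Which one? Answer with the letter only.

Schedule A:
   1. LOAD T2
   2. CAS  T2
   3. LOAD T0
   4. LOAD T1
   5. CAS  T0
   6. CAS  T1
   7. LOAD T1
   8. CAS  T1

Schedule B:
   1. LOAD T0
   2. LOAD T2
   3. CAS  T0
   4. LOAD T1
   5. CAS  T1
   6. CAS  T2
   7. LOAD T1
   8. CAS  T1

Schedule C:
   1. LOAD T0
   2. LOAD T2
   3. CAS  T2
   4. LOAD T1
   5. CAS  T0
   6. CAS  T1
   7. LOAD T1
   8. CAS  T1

Tracing schedule A:
   1) LOAD T2:  M=0  r_T2=0
   2) CAS  T2:  M=1  r_T2=0 ✓
   3) LOAD T0:  M=1  r_T0=1
   4) LOAD T1:  M=1  r_T1=1
   5) CAS  T0:  M=2  r_T0=1 ✓
   6) CAS  T1:  M=2  r_T1=1 ✗
   7) LOAD T1:  M=2  r_T1=2
   8) CAS  T1:  M=3  r_T1=2 ✓

A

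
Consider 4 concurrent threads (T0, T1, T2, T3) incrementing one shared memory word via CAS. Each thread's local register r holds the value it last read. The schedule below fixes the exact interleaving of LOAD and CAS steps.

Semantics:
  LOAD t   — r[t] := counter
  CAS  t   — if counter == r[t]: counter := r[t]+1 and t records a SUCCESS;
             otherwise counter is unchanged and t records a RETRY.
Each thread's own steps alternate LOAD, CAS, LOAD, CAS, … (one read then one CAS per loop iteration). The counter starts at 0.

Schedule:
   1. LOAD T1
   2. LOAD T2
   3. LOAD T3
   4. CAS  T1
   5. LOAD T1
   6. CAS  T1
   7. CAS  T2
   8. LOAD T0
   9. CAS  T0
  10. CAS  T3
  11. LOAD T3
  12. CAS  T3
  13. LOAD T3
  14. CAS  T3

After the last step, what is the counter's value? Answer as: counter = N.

counter = 5

T1 LOAD — after: cnt=0, r=0 — load
T2 LOAD — after: cnt=0, r=0 — load
T3 LOAD — after: cnt=0, r=0 — load
T1 CAS — after: cnt=1, r=0 — ok
T1 LOAD — after: cnt=1, r=1 — load
T1 CAS — after: cnt=2, r=1 — ok
T2 CAS — after: cnt=2, r=0 — retry
T0 LOAD — after: cnt=2, r=2 — load
T0 CAS — after: cnt=3, r=2 — ok
T3 CAS — after: cnt=3, r=0 — retry
T3 LOAD — after: cnt=3, r=3 — load
T3 CAS — after: cnt=4, r=3 — ok
T3 LOAD — after: cnt=4, r=4 — load
T3 CAS — after: cnt=5, r=4 — ok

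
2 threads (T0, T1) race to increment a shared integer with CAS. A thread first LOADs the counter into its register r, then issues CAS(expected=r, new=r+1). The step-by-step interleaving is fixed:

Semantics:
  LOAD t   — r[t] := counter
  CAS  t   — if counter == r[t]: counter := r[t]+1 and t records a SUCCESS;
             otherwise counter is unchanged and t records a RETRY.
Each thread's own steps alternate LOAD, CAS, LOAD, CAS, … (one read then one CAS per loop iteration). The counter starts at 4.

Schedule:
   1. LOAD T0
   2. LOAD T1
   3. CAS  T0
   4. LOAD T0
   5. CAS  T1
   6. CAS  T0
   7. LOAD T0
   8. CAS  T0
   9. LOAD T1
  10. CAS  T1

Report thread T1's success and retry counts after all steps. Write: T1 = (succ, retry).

T1 = (1, 1)

step 1: T0 LOAD ⇒ load; ctr=4 reg=4
step 2: T1 LOAD ⇒ load; ctr=4 reg=4
step 3: T0 CAS ⇒ ok; ctr=5 reg=4
step 4: T0 LOAD ⇒ load; ctr=5 reg=5
step 5: T1 CAS ⇒ retry; ctr=5 reg=4
step 6: T0 CAS ⇒ ok; ctr=6 reg=5
step 7: T0 LOAD ⇒ load; ctr=6 reg=6
step 8: T0 CAS ⇒ ok; ctr=7 reg=6
step 9: T1 LOAD ⇒ load; ctr=7 reg=7
step 10: T1 CAS ⇒ ok; ctr=8 reg=7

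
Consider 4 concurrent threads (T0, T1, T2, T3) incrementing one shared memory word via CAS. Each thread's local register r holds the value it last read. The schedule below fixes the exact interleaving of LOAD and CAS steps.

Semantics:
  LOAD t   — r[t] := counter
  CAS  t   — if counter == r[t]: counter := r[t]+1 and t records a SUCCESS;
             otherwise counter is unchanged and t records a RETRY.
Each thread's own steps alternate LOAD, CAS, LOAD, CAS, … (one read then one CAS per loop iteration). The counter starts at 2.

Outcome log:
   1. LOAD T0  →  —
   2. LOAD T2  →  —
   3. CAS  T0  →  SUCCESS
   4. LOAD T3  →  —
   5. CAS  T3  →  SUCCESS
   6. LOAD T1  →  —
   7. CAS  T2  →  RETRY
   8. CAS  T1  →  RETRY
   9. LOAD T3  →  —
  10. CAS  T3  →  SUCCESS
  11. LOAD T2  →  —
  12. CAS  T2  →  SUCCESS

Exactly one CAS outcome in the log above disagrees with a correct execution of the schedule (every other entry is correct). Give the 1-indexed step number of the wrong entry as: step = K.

Correct run:
T0 LOAD — after: cnt=2, r=2 — load
T2 LOAD — after: cnt=2, r=2 — load
T0 CAS — after: cnt=3, r=2 — ok
T3 LOAD — after: cnt=3, r=3 — load
T3 CAS — after: cnt=4, r=3 — ok
T1 LOAD — after: cnt=4, r=4 — load
T2 CAS — after: cnt=4, r=2 — retry
T1 CAS — after: cnt=5, r=4 — ok
T3 LOAD — after: cnt=5, r=5 — load
T3 CAS — after: cnt=6, r=5 — ok
T2 LOAD — after: cnt=6, r=6 — load
T2 CAS — after: cnt=7, r=6 — ok
Flip is step 8.

step = 8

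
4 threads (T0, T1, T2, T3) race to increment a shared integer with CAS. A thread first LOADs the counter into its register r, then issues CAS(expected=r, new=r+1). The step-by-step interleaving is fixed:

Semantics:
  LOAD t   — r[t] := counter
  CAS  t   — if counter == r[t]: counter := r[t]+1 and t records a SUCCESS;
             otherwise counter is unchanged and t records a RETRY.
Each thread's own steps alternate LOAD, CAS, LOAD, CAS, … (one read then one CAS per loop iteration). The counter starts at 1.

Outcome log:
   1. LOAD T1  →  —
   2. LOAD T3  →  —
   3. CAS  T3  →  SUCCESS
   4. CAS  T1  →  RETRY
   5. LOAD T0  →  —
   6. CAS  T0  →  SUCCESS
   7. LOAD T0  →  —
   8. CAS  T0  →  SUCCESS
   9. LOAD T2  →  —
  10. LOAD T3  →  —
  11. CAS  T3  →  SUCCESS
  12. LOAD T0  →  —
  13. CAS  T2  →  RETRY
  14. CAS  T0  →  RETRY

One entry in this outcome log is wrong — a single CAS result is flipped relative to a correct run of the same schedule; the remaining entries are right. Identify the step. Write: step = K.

step = 14

Reference trace:
[1] T1.load  rd  (counter 1, T1.r 1)
[2] T3.load  rd  (counter 1, T3.r 1)
[3] T3.cas  hit  (counter 2, T3.r 1)
[4] T1.cas  miss  (counter 2, T1.r 1)
[5] T0.load  rd  (counter 2, T0.r 2)
[6] T0.cas  hit  (counter 3, T0.r 2)
[7] T0.load  rd  (counter 3, T0.r 3)
[8] T0.cas  hit  (counter 4, T0.r 3)
[9] T2.load  rd  (counter 4, T2.r 4)
[10] T3.load  rd  (counter 4, T3.r 4)
[11] T3.cas  hit  (counter 5, T3.r 4)
[12] T0.load  rd  (counter 5, T0.r 5)
[13] T2.cas  miss  (counter 5, T2.r 4)
[14] T0.cas  hit  (counter 6, T0.r 5)
Log disagrees first at step 14.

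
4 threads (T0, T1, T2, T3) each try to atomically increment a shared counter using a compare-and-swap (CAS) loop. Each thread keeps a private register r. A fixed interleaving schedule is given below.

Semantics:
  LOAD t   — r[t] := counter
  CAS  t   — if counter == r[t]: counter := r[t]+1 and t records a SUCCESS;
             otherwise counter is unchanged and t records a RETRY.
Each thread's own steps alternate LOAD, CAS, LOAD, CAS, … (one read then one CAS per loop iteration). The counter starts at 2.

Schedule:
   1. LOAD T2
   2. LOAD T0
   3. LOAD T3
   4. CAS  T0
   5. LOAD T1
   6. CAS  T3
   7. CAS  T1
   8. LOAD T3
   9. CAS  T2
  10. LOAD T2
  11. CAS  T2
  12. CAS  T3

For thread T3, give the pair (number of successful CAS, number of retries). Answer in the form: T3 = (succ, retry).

T3 = (0, 2)

1. LOAD T2 → mem=2 r[T2]=2 [LOAD]
2. LOAD T0 → mem=2 r[T0]=2 [LOAD]
3. LOAD T3 → mem=2 r[T3]=2 [LOAD]
4. CAS T0 → mem=3 r[T0]=2 [OK]
5. LOAD T1 → mem=3 r[T1]=3 [LOAD]
6. CAS T3 → mem=3 r[T3]=2 [RETRY]
7. CAS T1 → mem=4 r[T1]=3 [OK]
8. LOAD T3 → mem=4 r[T3]=4 [LOAD]
9. CAS T2 → mem=4 r[T2]=2 [RETRY]
10. LOAD T2 → mem=4 r[T2]=4 [LOAD]
11. CAS T2 → mem=5 r[T2]=4 [OK]
12. CAS T3 → mem=5 r[T3]=4 [RETRY]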